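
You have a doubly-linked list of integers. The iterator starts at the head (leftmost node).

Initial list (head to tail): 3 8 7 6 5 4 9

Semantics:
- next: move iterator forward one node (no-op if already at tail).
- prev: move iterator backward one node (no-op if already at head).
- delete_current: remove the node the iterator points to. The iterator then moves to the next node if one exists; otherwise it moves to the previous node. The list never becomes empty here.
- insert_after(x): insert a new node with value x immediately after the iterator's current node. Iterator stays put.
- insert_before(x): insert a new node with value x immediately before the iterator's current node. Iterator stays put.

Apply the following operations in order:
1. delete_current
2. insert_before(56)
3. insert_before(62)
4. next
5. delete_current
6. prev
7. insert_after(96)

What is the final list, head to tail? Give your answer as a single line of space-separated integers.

Answer: 56 62 8 96 6 5 4 9

Derivation:
After 1 (delete_current): list=[8, 7, 6, 5, 4, 9] cursor@8
After 2 (insert_before(56)): list=[56, 8, 7, 6, 5, 4, 9] cursor@8
After 3 (insert_before(62)): list=[56, 62, 8, 7, 6, 5, 4, 9] cursor@8
After 4 (next): list=[56, 62, 8, 7, 6, 5, 4, 9] cursor@7
After 5 (delete_current): list=[56, 62, 8, 6, 5, 4, 9] cursor@6
After 6 (prev): list=[56, 62, 8, 6, 5, 4, 9] cursor@8
After 7 (insert_after(96)): list=[56, 62, 8, 96, 6, 5, 4, 9] cursor@8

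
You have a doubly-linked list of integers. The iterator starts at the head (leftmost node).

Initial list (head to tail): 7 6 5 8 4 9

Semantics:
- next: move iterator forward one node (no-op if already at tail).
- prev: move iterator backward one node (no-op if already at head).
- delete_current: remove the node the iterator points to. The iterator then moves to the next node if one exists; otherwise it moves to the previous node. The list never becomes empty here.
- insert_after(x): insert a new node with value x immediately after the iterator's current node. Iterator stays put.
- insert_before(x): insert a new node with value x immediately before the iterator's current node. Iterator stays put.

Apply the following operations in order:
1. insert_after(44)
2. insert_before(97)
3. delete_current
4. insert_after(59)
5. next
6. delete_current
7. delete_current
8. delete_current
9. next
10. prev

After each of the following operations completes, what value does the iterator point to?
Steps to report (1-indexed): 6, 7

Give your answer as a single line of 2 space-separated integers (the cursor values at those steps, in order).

After 1 (insert_after(44)): list=[7, 44, 6, 5, 8, 4, 9] cursor@7
After 2 (insert_before(97)): list=[97, 7, 44, 6, 5, 8, 4, 9] cursor@7
After 3 (delete_current): list=[97, 44, 6, 5, 8, 4, 9] cursor@44
After 4 (insert_after(59)): list=[97, 44, 59, 6, 5, 8, 4, 9] cursor@44
After 5 (next): list=[97, 44, 59, 6, 5, 8, 4, 9] cursor@59
After 6 (delete_current): list=[97, 44, 6, 5, 8, 4, 9] cursor@6
After 7 (delete_current): list=[97, 44, 5, 8, 4, 9] cursor@5
After 8 (delete_current): list=[97, 44, 8, 4, 9] cursor@8
After 9 (next): list=[97, 44, 8, 4, 9] cursor@4
After 10 (prev): list=[97, 44, 8, 4, 9] cursor@8

Answer: 6 5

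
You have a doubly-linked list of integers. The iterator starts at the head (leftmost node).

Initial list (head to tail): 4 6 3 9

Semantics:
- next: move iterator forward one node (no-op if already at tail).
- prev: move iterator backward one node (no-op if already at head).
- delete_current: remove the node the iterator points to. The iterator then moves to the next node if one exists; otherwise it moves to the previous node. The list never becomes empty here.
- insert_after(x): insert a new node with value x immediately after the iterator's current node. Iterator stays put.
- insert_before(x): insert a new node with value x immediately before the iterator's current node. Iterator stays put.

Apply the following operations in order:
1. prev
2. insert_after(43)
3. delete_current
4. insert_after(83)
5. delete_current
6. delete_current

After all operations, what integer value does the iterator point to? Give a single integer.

Answer: 6

Derivation:
After 1 (prev): list=[4, 6, 3, 9] cursor@4
After 2 (insert_after(43)): list=[4, 43, 6, 3, 9] cursor@4
After 3 (delete_current): list=[43, 6, 3, 9] cursor@43
After 4 (insert_after(83)): list=[43, 83, 6, 3, 9] cursor@43
After 5 (delete_current): list=[83, 6, 3, 9] cursor@83
After 6 (delete_current): list=[6, 3, 9] cursor@6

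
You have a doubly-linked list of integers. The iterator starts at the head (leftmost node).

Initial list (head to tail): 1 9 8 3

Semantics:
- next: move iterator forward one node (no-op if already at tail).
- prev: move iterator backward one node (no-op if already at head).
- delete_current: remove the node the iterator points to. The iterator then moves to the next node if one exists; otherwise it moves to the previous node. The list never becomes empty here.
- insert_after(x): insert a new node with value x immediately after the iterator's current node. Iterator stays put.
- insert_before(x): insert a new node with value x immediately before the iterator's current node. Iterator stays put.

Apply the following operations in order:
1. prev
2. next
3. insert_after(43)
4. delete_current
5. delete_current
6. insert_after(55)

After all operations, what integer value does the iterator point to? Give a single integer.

After 1 (prev): list=[1, 9, 8, 3] cursor@1
After 2 (next): list=[1, 9, 8, 3] cursor@9
After 3 (insert_after(43)): list=[1, 9, 43, 8, 3] cursor@9
After 4 (delete_current): list=[1, 43, 8, 3] cursor@43
After 5 (delete_current): list=[1, 8, 3] cursor@8
After 6 (insert_after(55)): list=[1, 8, 55, 3] cursor@8

Answer: 8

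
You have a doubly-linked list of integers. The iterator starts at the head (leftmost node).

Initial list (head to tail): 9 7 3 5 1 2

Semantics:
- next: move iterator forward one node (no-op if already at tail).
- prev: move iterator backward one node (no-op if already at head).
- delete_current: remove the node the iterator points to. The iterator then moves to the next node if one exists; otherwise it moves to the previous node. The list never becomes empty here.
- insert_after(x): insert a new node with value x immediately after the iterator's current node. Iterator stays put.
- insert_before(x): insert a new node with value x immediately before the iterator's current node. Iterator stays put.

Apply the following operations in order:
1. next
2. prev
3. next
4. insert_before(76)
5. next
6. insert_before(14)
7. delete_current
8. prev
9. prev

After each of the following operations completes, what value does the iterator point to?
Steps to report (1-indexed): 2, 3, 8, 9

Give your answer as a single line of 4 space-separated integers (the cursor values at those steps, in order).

After 1 (next): list=[9, 7, 3, 5, 1, 2] cursor@7
After 2 (prev): list=[9, 7, 3, 5, 1, 2] cursor@9
After 3 (next): list=[9, 7, 3, 5, 1, 2] cursor@7
After 4 (insert_before(76)): list=[9, 76, 7, 3, 5, 1, 2] cursor@7
After 5 (next): list=[9, 76, 7, 3, 5, 1, 2] cursor@3
After 6 (insert_before(14)): list=[9, 76, 7, 14, 3, 5, 1, 2] cursor@3
After 7 (delete_current): list=[9, 76, 7, 14, 5, 1, 2] cursor@5
After 8 (prev): list=[9, 76, 7, 14, 5, 1, 2] cursor@14
After 9 (prev): list=[9, 76, 7, 14, 5, 1, 2] cursor@7

Answer: 9 7 14 7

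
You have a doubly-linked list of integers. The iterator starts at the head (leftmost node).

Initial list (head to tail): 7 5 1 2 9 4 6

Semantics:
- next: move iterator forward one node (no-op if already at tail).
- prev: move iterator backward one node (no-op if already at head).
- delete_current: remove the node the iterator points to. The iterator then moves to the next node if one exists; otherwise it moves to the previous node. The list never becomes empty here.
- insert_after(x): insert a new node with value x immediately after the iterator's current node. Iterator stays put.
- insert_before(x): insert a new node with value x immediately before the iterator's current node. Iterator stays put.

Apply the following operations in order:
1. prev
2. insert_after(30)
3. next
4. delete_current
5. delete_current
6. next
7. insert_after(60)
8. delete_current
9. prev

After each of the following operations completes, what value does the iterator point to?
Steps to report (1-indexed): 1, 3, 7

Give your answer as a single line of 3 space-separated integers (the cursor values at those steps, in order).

After 1 (prev): list=[7, 5, 1, 2, 9, 4, 6] cursor@7
After 2 (insert_after(30)): list=[7, 30, 5, 1, 2, 9, 4, 6] cursor@7
After 3 (next): list=[7, 30, 5, 1, 2, 9, 4, 6] cursor@30
After 4 (delete_current): list=[7, 5, 1, 2, 9, 4, 6] cursor@5
After 5 (delete_current): list=[7, 1, 2, 9, 4, 6] cursor@1
After 6 (next): list=[7, 1, 2, 9, 4, 6] cursor@2
After 7 (insert_after(60)): list=[7, 1, 2, 60, 9, 4, 6] cursor@2
After 8 (delete_current): list=[7, 1, 60, 9, 4, 6] cursor@60
After 9 (prev): list=[7, 1, 60, 9, 4, 6] cursor@1

Answer: 7 30 2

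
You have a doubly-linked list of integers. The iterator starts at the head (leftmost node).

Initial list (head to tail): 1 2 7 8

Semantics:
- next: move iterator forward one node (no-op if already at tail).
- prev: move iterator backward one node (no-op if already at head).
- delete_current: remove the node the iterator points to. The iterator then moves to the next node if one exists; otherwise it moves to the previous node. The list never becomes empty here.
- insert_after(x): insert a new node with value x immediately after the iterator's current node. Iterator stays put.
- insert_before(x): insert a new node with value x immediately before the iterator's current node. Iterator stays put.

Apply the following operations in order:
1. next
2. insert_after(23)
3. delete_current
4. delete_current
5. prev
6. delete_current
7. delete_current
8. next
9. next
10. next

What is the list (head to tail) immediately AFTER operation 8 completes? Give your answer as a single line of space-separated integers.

Answer: 8

Derivation:
After 1 (next): list=[1, 2, 7, 8] cursor@2
After 2 (insert_after(23)): list=[1, 2, 23, 7, 8] cursor@2
After 3 (delete_current): list=[1, 23, 7, 8] cursor@23
After 4 (delete_current): list=[1, 7, 8] cursor@7
After 5 (prev): list=[1, 7, 8] cursor@1
After 6 (delete_current): list=[7, 8] cursor@7
After 7 (delete_current): list=[8] cursor@8
After 8 (next): list=[8] cursor@8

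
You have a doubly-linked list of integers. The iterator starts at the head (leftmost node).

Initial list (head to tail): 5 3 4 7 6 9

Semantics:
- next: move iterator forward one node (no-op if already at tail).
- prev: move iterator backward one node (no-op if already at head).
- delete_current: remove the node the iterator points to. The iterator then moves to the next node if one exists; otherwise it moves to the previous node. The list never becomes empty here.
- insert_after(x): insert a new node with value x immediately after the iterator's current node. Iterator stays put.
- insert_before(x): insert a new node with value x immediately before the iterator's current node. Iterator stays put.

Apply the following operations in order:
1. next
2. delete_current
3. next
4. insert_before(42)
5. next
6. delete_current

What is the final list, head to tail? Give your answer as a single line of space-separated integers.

Answer: 5 4 42 7 9

Derivation:
After 1 (next): list=[5, 3, 4, 7, 6, 9] cursor@3
After 2 (delete_current): list=[5, 4, 7, 6, 9] cursor@4
After 3 (next): list=[5, 4, 7, 6, 9] cursor@7
After 4 (insert_before(42)): list=[5, 4, 42, 7, 6, 9] cursor@7
After 5 (next): list=[5, 4, 42, 7, 6, 9] cursor@6
After 6 (delete_current): list=[5, 4, 42, 7, 9] cursor@9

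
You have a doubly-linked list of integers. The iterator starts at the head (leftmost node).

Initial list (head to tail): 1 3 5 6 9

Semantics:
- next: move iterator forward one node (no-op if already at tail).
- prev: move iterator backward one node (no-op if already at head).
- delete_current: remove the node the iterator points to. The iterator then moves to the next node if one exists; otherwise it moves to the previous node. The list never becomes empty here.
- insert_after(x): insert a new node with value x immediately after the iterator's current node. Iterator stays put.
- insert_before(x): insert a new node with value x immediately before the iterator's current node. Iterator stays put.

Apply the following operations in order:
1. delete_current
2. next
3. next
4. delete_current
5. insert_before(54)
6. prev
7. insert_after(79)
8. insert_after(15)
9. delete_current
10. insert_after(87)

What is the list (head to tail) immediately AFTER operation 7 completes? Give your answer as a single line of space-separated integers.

After 1 (delete_current): list=[3, 5, 6, 9] cursor@3
After 2 (next): list=[3, 5, 6, 9] cursor@5
After 3 (next): list=[3, 5, 6, 9] cursor@6
After 4 (delete_current): list=[3, 5, 9] cursor@9
After 5 (insert_before(54)): list=[3, 5, 54, 9] cursor@9
After 6 (prev): list=[3, 5, 54, 9] cursor@54
After 7 (insert_after(79)): list=[3, 5, 54, 79, 9] cursor@54

Answer: 3 5 54 79 9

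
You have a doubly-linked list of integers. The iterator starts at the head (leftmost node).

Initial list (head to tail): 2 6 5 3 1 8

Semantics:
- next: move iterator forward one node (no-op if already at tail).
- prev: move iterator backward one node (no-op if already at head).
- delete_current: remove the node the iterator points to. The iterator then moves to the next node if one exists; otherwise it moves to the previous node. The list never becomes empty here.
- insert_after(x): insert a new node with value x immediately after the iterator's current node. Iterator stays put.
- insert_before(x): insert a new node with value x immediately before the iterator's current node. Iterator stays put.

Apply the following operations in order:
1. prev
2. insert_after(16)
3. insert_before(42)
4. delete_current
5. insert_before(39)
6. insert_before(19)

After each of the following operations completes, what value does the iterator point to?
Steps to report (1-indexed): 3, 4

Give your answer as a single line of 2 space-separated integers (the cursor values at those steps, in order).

After 1 (prev): list=[2, 6, 5, 3, 1, 8] cursor@2
After 2 (insert_after(16)): list=[2, 16, 6, 5, 3, 1, 8] cursor@2
After 3 (insert_before(42)): list=[42, 2, 16, 6, 5, 3, 1, 8] cursor@2
After 4 (delete_current): list=[42, 16, 6, 5, 3, 1, 8] cursor@16
After 5 (insert_before(39)): list=[42, 39, 16, 6, 5, 3, 1, 8] cursor@16
After 6 (insert_before(19)): list=[42, 39, 19, 16, 6, 5, 3, 1, 8] cursor@16

Answer: 2 16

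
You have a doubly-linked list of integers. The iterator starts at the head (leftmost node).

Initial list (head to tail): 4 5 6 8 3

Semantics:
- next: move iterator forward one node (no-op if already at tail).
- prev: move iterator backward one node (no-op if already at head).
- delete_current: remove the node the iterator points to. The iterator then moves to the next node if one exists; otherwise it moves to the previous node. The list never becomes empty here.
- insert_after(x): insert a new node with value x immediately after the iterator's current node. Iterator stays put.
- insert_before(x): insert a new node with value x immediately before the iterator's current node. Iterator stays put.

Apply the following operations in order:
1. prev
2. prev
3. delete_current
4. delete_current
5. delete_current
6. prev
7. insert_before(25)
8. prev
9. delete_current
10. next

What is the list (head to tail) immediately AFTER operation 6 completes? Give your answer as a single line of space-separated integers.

Answer: 8 3

Derivation:
After 1 (prev): list=[4, 5, 6, 8, 3] cursor@4
After 2 (prev): list=[4, 5, 6, 8, 3] cursor@4
After 3 (delete_current): list=[5, 6, 8, 3] cursor@5
After 4 (delete_current): list=[6, 8, 3] cursor@6
After 5 (delete_current): list=[8, 3] cursor@8
After 6 (prev): list=[8, 3] cursor@8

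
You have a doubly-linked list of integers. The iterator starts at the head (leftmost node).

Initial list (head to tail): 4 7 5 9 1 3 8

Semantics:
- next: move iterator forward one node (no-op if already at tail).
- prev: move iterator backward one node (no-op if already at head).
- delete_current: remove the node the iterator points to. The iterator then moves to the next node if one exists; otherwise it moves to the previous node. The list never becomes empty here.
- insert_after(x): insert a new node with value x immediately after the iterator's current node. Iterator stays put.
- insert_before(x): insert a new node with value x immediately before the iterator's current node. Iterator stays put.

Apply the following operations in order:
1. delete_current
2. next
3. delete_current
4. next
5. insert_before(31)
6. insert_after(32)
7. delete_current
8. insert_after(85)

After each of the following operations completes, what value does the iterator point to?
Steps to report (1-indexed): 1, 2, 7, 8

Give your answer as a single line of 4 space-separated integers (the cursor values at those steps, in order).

After 1 (delete_current): list=[7, 5, 9, 1, 3, 8] cursor@7
After 2 (next): list=[7, 5, 9, 1, 3, 8] cursor@5
After 3 (delete_current): list=[7, 9, 1, 3, 8] cursor@9
After 4 (next): list=[7, 9, 1, 3, 8] cursor@1
After 5 (insert_before(31)): list=[7, 9, 31, 1, 3, 8] cursor@1
After 6 (insert_after(32)): list=[7, 9, 31, 1, 32, 3, 8] cursor@1
After 7 (delete_current): list=[7, 9, 31, 32, 3, 8] cursor@32
After 8 (insert_after(85)): list=[7, 9, 31, 32, 85, 3, 8] cursor@32

Answer: 7 5 32 32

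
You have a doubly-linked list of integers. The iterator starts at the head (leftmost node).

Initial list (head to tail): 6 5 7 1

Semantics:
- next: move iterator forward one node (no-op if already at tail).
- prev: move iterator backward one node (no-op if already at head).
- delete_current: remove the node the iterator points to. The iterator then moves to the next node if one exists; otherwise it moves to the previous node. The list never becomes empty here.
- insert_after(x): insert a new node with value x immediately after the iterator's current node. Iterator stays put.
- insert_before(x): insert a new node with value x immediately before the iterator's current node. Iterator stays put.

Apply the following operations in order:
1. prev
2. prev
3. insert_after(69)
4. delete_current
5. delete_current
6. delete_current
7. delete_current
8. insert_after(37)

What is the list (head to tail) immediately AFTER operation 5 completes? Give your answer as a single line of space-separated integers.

After 1 (prev): list=[6, 5, 7, 1] cursor@6
After 2 (prev): list=[6, 5, 7, 1] cursor@6
After 3 (insert_after(69)): list=[6, 69, 5, 7, 1] cursor@6
After 4 (delete_current): list=[69, 5, 7, 1] cursor@69
After 5 (delete_current): list=[5, 7, 1] cursor@5

Answer: 5 7 1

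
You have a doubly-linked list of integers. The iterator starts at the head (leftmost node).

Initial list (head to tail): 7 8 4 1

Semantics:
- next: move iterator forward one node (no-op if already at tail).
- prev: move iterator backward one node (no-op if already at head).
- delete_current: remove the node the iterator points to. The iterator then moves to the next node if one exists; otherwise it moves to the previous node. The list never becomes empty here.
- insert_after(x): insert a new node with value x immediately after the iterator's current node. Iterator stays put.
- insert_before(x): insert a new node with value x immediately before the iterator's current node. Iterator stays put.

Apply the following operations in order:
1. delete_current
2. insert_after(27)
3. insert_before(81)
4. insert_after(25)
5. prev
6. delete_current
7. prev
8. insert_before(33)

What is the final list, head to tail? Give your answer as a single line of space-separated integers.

After 1 (delete_current): list=[8, 4, 1] cursor@8
After 2 (insert_after(27)): list=[8, 27, 4, 1] cursor@8
After 3 (insert_before(81)): list=[81, 8, 27, 4, 1] cursor@8
After 4 (insert_after(25)): list=[81, 8, 25, 27, 4, 1] cursor@8
After 5 (prev): list=[81, 8, 25, 27, 4, 1] cursor@81
After 6 (delete_current): list=[8, 25, 27, 4, 1] cursor@8
After 7 (prev): list=[8, 25, 27, 4, 1] cursor@8
After 8 (insert_before(33)): list=[33, 8, 25, 27, 4, 1] cursor@8

Answer: 33 8 25 27 4 1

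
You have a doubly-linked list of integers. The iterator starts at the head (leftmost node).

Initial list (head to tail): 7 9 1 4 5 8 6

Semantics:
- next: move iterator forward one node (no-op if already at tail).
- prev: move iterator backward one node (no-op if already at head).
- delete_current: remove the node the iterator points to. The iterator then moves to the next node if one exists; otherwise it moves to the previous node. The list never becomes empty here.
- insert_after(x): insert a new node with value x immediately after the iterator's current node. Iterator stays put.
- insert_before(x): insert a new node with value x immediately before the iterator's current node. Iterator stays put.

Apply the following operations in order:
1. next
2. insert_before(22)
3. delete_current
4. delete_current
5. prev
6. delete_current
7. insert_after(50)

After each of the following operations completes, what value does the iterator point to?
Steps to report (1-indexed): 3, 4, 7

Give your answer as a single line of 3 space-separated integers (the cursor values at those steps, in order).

Answer: 1 4 4

Derivation:
After 1 (next): list=[7, 9, 1, 4, 5, 8, 6] cursor@9
After 2 (insert_before(22)): list=[7, 22, 9, 1, 4, 5, 8, 6] cursor@9
After 3 (delete_current): list=[7, 22, 1, 4, 5, 8, 6] cursor@1
After 4 (delete_current): list=[7, 22, 4, 5, 8, 6] cursor@4
After 5 (prev): list=[7, 22, 4, 5, 8, 6] cursor@22
After 6 (delete_current): list=[7, 4, 5, 8, 6] cursor@4
After 7 (insert_after(50)): list=[7, 4, 50, 5, 8, 6] cursor@4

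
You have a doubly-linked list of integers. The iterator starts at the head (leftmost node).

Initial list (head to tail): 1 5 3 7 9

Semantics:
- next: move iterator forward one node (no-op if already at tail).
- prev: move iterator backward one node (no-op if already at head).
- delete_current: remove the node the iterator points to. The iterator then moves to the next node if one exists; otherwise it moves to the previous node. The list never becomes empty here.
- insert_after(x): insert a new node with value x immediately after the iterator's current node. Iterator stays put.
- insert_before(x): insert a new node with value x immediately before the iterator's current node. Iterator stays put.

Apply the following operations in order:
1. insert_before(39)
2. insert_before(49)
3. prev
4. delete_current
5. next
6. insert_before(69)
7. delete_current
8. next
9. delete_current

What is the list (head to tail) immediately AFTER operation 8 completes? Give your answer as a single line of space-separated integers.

Answer: 39 1 69 3 7 9

Derivation:
After 1 (insert_before(39)): list=[39, 1, 5, 3, 7, 9] cursor@1
After 2 (insert_before(49)): list=[39, 49, 1, 5, 3, 7, 9] cursor@1
After 3 (prev): list=[39, 49, 1, 5, 3, 7, 9] cursor@49
After 4 (delete_current): list=[39, 1, 5, 3, 7, 9] cursor@1
After 5 (next): list=[39, 1, 5, 3, 7, 9] cursor@5
After 6 (insert_before(69)): list=[39, 1, 69, 5, 3, 7, 9] cursor@5
After 7 (delete_current): list=[39, 1, 69, 3, 7, 9] cursor@3
After 8 (next): list=[39, 1, 69, 3, 7, 9] cursor@7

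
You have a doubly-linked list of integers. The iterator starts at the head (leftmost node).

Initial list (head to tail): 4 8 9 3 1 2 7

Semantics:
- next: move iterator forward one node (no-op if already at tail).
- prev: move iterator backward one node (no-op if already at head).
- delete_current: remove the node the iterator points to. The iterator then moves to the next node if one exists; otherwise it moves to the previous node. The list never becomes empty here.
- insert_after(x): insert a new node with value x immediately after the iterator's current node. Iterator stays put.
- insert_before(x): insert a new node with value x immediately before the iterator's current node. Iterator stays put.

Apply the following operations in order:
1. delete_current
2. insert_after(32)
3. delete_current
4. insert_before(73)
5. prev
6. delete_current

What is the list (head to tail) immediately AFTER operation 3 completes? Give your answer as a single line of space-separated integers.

Answer: 32 9 3 1 2 7

Derivation:
After 1 (delete_current): list=[8, 9, 3, 1, 2, 7] cursor@8
After 2 (insert_after(32)): list=[8, 32, 9, 3, 1, 2, 7] cursor@8
After 3 (delete_current): list=[32, 9, 3, 1, 2, 7] cursor@32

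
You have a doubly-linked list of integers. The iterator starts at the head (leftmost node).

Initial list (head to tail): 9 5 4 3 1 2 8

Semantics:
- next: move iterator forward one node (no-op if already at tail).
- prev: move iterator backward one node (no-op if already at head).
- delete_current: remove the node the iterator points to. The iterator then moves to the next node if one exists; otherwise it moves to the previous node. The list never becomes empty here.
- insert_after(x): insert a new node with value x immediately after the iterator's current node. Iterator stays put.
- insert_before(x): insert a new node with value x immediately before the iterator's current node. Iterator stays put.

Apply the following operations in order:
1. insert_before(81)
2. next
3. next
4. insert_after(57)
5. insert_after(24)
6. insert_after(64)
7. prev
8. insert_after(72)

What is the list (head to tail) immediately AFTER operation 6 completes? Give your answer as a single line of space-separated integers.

Answer: 81 9 5 4 64 24 57 3 1 2 8

Derivation:
After 1 (insert_before(81)): list=[81, 9, 5, 4, 3, 1, 2, 8] cursor@9
After 2 (next): list=[81, 9, 5, 4, 3, 1, 2, 8] cursor@5
After 3 (next): list=[81, 9, 5, 4, 3, 1, 2, 8] cursor@4
After 4 (insert_after(57)): list=[81, 9, 5, 4, 57, 3, 1, 2, 8] cursor@4
After 5 (insert_after(24)): list=[81, 9, 5, 4, 24, 57, 3, 1, 2, 8] cursor@4
After 6 (insert_after(64)): list=[81, 9, 5, 4, 64, 24, 57, 3, 1, 2, 8] cursor@4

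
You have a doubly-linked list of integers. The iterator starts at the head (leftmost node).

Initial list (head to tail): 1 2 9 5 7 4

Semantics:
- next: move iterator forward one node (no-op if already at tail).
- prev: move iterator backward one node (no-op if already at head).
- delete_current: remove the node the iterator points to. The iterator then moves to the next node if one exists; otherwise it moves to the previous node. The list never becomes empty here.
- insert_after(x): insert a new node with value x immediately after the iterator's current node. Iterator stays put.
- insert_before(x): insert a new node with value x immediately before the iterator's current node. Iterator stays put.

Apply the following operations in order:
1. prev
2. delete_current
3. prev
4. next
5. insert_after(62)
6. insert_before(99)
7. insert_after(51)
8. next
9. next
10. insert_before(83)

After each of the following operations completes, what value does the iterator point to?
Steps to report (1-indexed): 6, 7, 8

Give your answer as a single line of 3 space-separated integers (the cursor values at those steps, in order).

Answer: 9 9 51

Derivation:
After 1 (prev): list=[1, 2, 9, 5, 7, 4] cursor@1
After 2 (delete_current): list=[2, 9, 5, 7, 4] cursor@2
After 3 (prev): list=[2, 9, 5, 7, 4] cursor@2
After 4 (next): list=[2, 9, 5, 7, 4] cursor@9
After 5 (insert_after(62)): list=[2, 9, 62, 5, 7, 4] cursor@9
After 6 (insert_before(99)): list=[2, 99, 9, 62, 5, 7, 4] cursor@9
After 7 (insert_after(51)): list=[2, 99, 9, 51, 62, 5, 7, 4] cursor@9
After 8 (next): list=[2, 99, 9, 51, 62, 5, 7, 4] cursor@51
After 9 (next): list=[2, 99, 9, 51, 62, 5, 7, 4] cursor@62
After 10 (insert_before(83)): list=[2, 99, 9, 51, 83, 62, 5, 7, 4] cursor@62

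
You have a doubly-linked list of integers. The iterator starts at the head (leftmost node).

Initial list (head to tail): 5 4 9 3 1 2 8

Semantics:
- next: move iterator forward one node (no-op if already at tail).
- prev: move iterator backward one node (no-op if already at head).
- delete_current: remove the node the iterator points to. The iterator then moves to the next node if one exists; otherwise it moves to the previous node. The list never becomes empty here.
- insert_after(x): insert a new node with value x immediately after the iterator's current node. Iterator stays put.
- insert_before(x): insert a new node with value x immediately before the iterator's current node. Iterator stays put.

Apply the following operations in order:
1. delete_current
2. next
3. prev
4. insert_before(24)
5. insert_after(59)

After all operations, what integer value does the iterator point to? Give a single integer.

Answer: 4

Derivation:
After 1 (delete_current): list=[4, 9, 3, 1, 2, 8] cursor@4
After 2 (next): list=[4, 9, 3, 1, 2, 8] cursor@9
After 3 (prev): list=[4, 9, 3, 1, 2, 8] cursor@4
After 4 (insert_before(24)): list=[24, 4, 9, 3, 1, 2, 8] cursor@4
After 5 (insert_after(59)): list=[24, 4, 59, 9, 3, 1, 2, 8] cursor@4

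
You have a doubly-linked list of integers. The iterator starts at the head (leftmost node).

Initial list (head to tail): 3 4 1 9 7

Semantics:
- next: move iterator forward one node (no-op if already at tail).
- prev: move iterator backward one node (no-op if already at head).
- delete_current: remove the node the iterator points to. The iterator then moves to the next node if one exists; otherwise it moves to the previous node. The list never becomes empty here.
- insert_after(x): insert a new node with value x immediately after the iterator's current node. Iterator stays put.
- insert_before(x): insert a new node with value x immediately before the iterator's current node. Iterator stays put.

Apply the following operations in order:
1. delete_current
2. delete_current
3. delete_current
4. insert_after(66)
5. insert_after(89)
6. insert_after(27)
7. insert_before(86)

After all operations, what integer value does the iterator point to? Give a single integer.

After 1 (delete_current): list=[4, 1, 9, 7] cursor@4
After 2 (delete_current): list=[1, 9, 7] cursor@1
After 3 (delete_current): list=[9, 7] cursor@9
After 4 (insert_after(66)): list=[9, 66, 7] cursor@9
After 5 (insert_after(89)): list=[9, 89, 66, 7] cursor@9
After 6 (insert_after(27)): list=[9, 27, 89, 66, 7] cursor@9
After 7 (insert_before(86)): list=[86, 9, 27, 89, 66, 7] cursor@9

Answer: 9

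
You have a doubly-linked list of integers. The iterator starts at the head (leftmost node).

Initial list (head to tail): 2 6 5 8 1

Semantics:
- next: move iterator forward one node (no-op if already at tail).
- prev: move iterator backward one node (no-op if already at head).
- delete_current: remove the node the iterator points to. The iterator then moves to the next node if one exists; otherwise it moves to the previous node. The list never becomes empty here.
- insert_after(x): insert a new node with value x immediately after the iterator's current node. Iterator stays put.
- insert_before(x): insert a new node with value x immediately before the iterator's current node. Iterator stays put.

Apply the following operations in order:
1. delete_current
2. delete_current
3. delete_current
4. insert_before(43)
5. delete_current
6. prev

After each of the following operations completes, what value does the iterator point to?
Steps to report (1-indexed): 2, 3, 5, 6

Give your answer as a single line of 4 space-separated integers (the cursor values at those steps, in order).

After 1 (delete_current): list=[6, 5, 8, 1] cursor@6
After 2 (delete_current): list=[5, 8, 1] cursor@5
After 3 (delete_current): list=[8, 1] cursor@8
After 4 (insert_before(43)): list=[43, 8, 1] cursor@8
After 5 (delete_current): list=[43, 1] cursor@1
After 6 (prev): list=[43, 1] cursor@43

Answer: 5 8 1 43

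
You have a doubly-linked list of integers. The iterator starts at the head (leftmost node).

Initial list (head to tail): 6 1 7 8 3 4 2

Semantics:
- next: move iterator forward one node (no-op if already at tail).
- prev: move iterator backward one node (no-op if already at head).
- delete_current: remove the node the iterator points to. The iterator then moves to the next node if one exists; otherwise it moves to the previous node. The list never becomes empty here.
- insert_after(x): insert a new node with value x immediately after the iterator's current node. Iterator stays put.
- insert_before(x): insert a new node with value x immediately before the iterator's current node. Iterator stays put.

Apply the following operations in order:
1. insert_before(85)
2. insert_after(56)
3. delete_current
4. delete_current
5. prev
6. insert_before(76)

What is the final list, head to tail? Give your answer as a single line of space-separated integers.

Answer: 76 85 1 7 8 3 4 2

Derivation:
After 1 (insert_before(85)): list=[85, 6, 1, 7, 8, 3, 4, 2] cursor@6
After 2 (insert_after(56)): list=[85, 6, 56, 1, 7, 8, 3, 4, 2] cursor@6
After 3 (delete_current): list=[85, 56, 1, 7, 8, 3, 4, 2] cursor@56
After 4 (delete_current): list=[85, 1, 7, 8, 3, 4, 2] cursor@1
After 5 (prev): list=[85, 1, 7, 8, 3, 4, 2] cursor@85
After 6 (insert_before(76)): list=[76, 85, 1, 7, 8, 3, 4, 2] cursor@85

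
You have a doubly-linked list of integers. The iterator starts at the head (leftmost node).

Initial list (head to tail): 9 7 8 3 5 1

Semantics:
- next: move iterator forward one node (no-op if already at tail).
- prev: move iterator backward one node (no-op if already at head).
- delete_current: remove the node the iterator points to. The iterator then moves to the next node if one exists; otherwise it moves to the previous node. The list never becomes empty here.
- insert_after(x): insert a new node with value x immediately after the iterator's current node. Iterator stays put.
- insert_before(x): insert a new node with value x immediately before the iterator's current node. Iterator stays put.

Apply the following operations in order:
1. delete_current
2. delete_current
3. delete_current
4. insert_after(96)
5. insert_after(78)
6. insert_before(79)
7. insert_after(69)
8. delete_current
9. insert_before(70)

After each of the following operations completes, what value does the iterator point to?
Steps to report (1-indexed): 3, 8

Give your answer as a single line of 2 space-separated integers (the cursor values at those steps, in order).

Answer: 3 69

Derivation:
After 1 (delete_current): list=[7, 8, 3, 5, 1] cursor@7
After 2 (delete_current): list=[8, 3, 5, 1] cursor@8
After 3 (delete_current): list=[3, 5, 1] cursor@3
After 4 (insert_after(96)): list=[3, 96, 5, 1] cursor@3
After 5 (insert_after(78)): list=[3, 78, 96, 5, 1] cursor@3
After 6 (insert_before(79)): list=[79, 3, 78, 96, 5, 1] cursor@3
After 7 (insert_after(69)): list=[79, 3, 69, 78, 96, 5, 1] cursor@3
After 8 (delete_current): list=[79, 69, 78, 96, 5, 1] cursor@69
After 9 (insert_before(70)): list=[79, 70, 69, 78, 96, 5, 1] cursor@69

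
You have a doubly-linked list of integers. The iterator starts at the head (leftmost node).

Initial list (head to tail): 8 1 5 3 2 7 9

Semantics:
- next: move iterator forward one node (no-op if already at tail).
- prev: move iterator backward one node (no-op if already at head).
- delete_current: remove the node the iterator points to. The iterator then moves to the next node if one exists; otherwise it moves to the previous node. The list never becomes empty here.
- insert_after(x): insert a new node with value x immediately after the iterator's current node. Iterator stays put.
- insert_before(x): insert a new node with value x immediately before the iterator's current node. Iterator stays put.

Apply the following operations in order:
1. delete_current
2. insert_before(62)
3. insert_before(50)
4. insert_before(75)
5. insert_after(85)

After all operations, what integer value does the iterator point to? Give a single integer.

After 1 (delete_current): list=[1, 5, 3, 2, 7, 9] cursor@1
After 2 (insert_before(62)): list=[62, 1, 5, 3, 2, 7, 9] cursor@1
After 3 (insert_before(50)): list=[62, 50, 1, 5, 3, 2, 7, 9] cursor@1
After 4 (insert_before(75)): list=[62, 50, 75, 1, 5, 3, 2, 7, 9] cursor@1
After 5 (insert_after(85)): list=[62, 50, 75, 1, 85, 5, 3, 2, 7, 9] cursor@1

Answer: 1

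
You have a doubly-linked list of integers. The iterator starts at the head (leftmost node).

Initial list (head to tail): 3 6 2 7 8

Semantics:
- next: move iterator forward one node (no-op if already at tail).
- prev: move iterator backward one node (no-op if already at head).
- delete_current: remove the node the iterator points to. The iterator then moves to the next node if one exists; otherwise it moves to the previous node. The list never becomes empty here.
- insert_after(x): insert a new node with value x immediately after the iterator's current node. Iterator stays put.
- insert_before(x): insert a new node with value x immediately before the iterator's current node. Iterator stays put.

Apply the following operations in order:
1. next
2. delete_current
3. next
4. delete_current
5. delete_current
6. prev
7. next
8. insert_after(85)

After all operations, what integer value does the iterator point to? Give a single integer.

Answer: 2

Derivation:
After 1 (next): list=[3, 6, 2, 7, 8] cursor@6
After 2 (delete_current): list=[3, 2, 7, 8] cursor@2
After 3 (next): list=[3, 2, 7, 8] cursor@7
After 4 (delete_current): list=[3, 2, 8] cursor@8
After 5 (delete_current): list=[3, 2] cursor@2
After 6 (prev): list=[3, 2] cursor@3
After 7 (next): list=[3, 2] cursor@2
After 8 (insert_after(85)): list=[3, 2, 85] cursor@2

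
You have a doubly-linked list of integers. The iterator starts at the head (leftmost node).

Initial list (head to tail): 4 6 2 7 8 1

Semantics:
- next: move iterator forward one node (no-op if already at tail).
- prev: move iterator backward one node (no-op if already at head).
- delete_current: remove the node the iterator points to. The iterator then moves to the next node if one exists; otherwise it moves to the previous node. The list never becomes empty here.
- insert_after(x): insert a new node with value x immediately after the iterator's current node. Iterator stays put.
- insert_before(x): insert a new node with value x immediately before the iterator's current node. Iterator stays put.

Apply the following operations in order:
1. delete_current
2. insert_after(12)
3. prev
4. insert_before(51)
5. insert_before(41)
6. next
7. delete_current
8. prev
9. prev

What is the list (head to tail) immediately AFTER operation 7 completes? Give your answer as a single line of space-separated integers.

After 1 (delete_current): list=[6, 2, 7, 8, 1] cursor@6
After 2 (insert_after(12)): list=[6, 12, 2, 7, 8, 1] cursor@6
After 3 (prev): list=[6, 12, 2, 7, 8, 1] cursor@6
After 4 (insert_before(51)): list=[51, 6, 12, 2, 7, 8, 1] cursor@6
After 5 (insert_before(41)): list=[51, 41, 6, 12, 2, 7, 8, 1] cursor@6
After 6 (next): list=[51, 41, 6, 12, 2, 7, 8, 1] cursor@12
After 7 (delete_current): list=[51, 41, 6, 2, 7, 8, 1] cursor@2

Answer: 51 41 6 2 7 8 1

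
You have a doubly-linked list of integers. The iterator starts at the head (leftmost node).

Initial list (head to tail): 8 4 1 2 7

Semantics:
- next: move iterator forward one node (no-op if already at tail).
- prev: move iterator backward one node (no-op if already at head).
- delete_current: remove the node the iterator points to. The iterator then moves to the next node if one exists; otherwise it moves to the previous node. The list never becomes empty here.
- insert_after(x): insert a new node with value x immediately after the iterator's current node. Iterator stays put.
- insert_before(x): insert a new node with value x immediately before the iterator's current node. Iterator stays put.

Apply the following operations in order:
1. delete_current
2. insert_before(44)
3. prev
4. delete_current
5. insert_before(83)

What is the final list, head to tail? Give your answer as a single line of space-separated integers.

Answer: 83 4 1 2 7

Derivation:
After 1 (delete_current): list=[4, 1, 2, 7] cursor@4
After 2 (insert_before(44)): list=[44, 4, 1, 2, 7] cursor@4
After 3 (prev): list=[44, 4, 1, 2, 7] cursor@44
After 4 (delete_current): list=[4, 1, 2, 7] cursor@4
After 5 (insert_before(83)): list=[83, 4, 1, 2, 7] cursor@4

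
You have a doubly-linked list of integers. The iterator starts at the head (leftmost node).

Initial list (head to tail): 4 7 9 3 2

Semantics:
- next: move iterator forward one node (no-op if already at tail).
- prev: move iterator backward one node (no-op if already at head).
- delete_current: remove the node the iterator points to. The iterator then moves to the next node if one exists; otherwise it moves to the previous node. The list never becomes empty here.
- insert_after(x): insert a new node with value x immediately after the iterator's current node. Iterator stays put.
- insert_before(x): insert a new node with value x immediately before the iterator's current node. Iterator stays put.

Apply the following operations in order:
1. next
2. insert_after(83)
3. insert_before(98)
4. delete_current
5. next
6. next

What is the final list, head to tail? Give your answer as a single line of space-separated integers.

Answer: 4 98 83 9 3 2

Derivation:
After 1 (next): list=[4, 7, 9, 3, 2] cursor@7
After 2 (insert_after(83)): list=[4, 7, 83, 9, 3, 2] cursor@7
After 3 (insert_before(98)): list=[4, 98, 7, 83, 9, 3, 2] cursor@7
After 4 (delete_current): list=[4, 98, 83, 9, 3, 2] cursor@83
After 5 (next): list=[4, 98, 83, 9, 3, 2] cursor@9
After 6 (next): list=[4, 98, 83, 9, 3, 2] cursor@3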